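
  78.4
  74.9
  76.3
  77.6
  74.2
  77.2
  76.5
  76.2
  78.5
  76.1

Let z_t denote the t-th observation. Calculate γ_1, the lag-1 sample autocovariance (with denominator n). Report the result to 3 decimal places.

-0.843

Mean z̄ = (78.4 + 74.9 + 76.3 + 77.6 + 74.2 + 77.2 + 76.5 + 76.2 + 78.5 + 76.1)/10 = 76.5900
Σ_{t=1}^{9}(z_t−z̄)(z_{t+1}−z̄) = -8.4341
γ_1 = -8.4341 / 10 = -0.843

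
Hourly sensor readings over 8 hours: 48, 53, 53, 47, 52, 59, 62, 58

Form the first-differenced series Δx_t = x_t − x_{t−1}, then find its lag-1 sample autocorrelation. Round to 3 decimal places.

-0.006

First differences Δx: 5, 0, -6, 5, 7, 3, -4
Mean of differences = 1.4286
Numerator Σ(Δx_t−Δx̄)(Δx_{t+1}−Δx̄) = -0.8980
Denominator Σ(Δx_t−Δx̄)² = 145.7143
r_1(Δx) = -0.8980 / 145.7143 = -0.006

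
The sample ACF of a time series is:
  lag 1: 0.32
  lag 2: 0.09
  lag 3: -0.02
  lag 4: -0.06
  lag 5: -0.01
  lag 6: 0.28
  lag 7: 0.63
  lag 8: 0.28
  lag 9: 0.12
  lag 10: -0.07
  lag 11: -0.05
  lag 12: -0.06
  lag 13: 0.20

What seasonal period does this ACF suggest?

The largest autocorrelation is r_7 = 0.63; the remaining lags stay at or below 0.32. The elevated value at lag 1 (0.32), dropping to 0.09 at lag 2, reflects decaying short-term dependence rather than seasonality.
The dominant spike at lag 7 indicates a seasonal period of 7.

7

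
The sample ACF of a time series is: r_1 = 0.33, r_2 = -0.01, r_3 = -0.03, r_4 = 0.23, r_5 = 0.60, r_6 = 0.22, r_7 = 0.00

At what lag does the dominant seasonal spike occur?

The largest autocorrelation is r_5 = 0.60; the remaining lags stay at or below 0.33.
The dominant spike at lag 5 indicates a seasonal period of 5.

5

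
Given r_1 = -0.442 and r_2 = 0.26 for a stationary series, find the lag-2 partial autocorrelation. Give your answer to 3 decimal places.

φ_{22} = (r_2 − r_1²) / (1 − r_1²)
r_1² = (-0.442)² = 0.195364
Numerator = 0.26 − 0.1954 = 0.0646; denominator = 1 − 0.1954 = 0.8046
φ_{22} = 0.0646 / 0.8046 = 0.080

0.080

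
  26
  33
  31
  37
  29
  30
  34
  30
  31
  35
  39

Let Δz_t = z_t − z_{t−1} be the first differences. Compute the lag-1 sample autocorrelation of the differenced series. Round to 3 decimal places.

-0.407

First differences Δz: 7, -2, 6, -8, 1, 4, -4, 1, 4, 4
Mean of differences = 1.3000
Numerator Σ(Δz_t−Δz̄)(Δz_{t+1}−Δz̄) = -82.2900
Denominator Σ(Δz_t−Δz̄)² = 202.1000
r_1(Δz) = -82.2900 / 202.1000 = -0.407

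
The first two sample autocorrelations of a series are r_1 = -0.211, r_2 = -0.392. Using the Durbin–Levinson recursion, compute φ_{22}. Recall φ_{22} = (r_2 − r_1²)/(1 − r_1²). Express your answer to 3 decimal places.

φ_{22} = (r_2 − r_1²) / (1 − r_1²)
r_1² = (-0.211)² = 0.044521
Numerator = -0.392 − 0.0445 = -0.4365; denominator = 1 − 0.0445 = 0.9555
φ_{22} = -0.4365 / 0.9555 = -0.457

-0.457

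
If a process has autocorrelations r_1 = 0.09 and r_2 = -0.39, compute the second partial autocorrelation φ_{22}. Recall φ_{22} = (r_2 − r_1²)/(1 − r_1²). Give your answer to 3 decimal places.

φ_{22} = (r_2 − r_1²) / (1 − r_1²)
r_1² = (0.09)² = 0.0081
Numerator = -0.39 − 0.0081 = -0.3981; denominator = 1 − 0.0081 = 0.9919
φ_{22} = -0.3981 / 0.9919 = -0.401

-0.401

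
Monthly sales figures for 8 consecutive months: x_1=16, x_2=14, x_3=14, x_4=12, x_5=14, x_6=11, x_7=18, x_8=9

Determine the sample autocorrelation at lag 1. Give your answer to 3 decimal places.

-0.585

Mean x̄ = (16 + 14 + 14 + 12 + 14 + 11 + 18 + 9)/8 = 13.5000
Σ(x_t−x̄)(x_{t+1}−x̄) = (1.2500) + (0.2500) + (-0.7500) + (-0.7500) + (-1.2500) + (-11.2500) + (-20.2500) = -32.7500
Denominator Σ(x_t−x̄)² = 56.0000
r_1 = -32.7500 / 56.0000 = -0.585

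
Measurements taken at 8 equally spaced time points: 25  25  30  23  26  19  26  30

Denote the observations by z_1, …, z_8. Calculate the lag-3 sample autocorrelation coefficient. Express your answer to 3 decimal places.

Mean z̄ = (25 + 25 + 30 + 23 + 26 + 19 + 26 + 30)/8 = 25.5000
Deviations from mean: -0.5000, -0.5000, 4.5000, -2.5000, 0.5000, -6.5000, 0.5000, 4.5000
Σ(z_t−z̄)(z_{t+3}−z̄) = (1.2500) + (-0.2500) + (-29.2500) + (-1.2500) + (2.2500) = -27.2500
Denominator Σ(z_t−z̄)² = 90.0000
r_3 = -27.2500 / 90.0000 = -0.303

-0.303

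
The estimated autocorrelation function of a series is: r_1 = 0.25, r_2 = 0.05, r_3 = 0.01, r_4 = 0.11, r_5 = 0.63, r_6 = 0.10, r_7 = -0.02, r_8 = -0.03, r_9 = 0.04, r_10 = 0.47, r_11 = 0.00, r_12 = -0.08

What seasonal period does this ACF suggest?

The largest autocorrelation is r_5 = 0.63, with a weaker echo at lag 10 (0.47); the remaining lags stay at or below 0.25. The elevated value at lag 1 (0.25), dropping to 0.05 at lag 2, reflects decaying short-term dependence rather than seasonality.
The dominant spike at lag 5 indicates a seasonal period of 5.

5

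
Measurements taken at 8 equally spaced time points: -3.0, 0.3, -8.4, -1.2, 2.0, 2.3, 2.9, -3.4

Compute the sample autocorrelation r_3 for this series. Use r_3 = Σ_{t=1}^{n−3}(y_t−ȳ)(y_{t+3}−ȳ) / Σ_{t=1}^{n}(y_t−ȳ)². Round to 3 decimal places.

Mean ȳ = (-3.0 + 0.3 − 8.4 − 1.2 + 2.0 + 2.3 + 2.9 − 3.4)/8 = -1.0625
Deviations from mean: -1.9375, 1.3625, -7.3375, -0.1375, 3.0625, 3.3625, 3.9625, -2.3375
Σ(y_t−ȳ)(y_{t+3}−ȳ) = (0.2664) + (4.1727) + (-24.6723) + (-0.5448) + (-7.1586) = -27.9367
Denominator Σ(y_t−ȳ)² = 101.3188
r_3 = -27.9367 / 101.3188 = -0.276

-0.276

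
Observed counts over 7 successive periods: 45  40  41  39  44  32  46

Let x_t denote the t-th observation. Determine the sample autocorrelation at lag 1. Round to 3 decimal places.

-0.603

Mean x̄ = (45 + 40 + 41 + 39 + 44 + 32 + 46)/7 = 41.0000
Numerator Σ_{t=1}^{6}(x_t−x̄)(x_{t+1}−x̄) = -82.0000
Denominator Σ(x_t−x̄)² = 136.0000
r_1 = -82.0000 / 136.0000 = -0.603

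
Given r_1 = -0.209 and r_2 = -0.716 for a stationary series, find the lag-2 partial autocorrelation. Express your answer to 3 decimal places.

φ_{22} = (r_2 − r_1²) / (1 − r_1²)
r_1² = (-0.209)² = 0.043681
Numerator = -0.716 − 0.0437 = -0.7597; denominator = 1 − 0.0437 = 0.9563
φ_{22} = -0.7597 / 0.9563 = -0.794

-0.794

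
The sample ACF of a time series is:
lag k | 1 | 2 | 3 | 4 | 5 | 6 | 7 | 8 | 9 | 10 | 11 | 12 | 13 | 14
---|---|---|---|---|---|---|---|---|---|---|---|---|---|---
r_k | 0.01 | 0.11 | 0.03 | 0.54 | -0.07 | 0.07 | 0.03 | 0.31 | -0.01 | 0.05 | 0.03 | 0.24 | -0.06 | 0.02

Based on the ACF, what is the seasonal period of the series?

4

The largest autocorrelation is r_4 = 0.54, with weaker echoes at lags 8 (0.31) and 12 (0.24); the remaining lags stay at or below 0.11.
The dominant spike at lag 4 indicates a seasonal period of 4.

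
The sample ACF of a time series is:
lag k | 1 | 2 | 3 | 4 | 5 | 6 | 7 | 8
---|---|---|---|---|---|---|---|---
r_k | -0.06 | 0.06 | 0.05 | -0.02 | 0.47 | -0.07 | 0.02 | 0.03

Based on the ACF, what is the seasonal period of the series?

5

The largest autocorrelation is r_5 = 0.47; the remaining lags stay at or below 0.06.
The dominant spike at lag 5 indicates a seasonal period of 5.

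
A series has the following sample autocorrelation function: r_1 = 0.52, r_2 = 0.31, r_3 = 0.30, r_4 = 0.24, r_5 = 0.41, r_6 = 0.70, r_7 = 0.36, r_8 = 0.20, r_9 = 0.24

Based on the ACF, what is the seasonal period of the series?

The largest autocorrelation is r_6 = 0.70; the remaining lags stay at or below 0.52. The elevated value at lag 1 (0.52), dropping to 0.31 at lag 2, reflects decaying short-term dependence rather than seasonality.
The dominant spike at lag 6 indicates a seasonal period of 6.

6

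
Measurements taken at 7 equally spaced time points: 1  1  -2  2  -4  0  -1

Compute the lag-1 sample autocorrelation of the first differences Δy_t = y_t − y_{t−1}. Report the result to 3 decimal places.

First differences Δy: 0, -3, 4, -6, 4, -1
Mean of differences = -0.3333
Numerator Σ(Δy_t−Δȳ)(Δy_{t+1}−Δȳ) = -64.4444
Denominator Σ(Δy_t−Δȳ)² = 77.3333
r_1(Δy) = -64.4444 / 77.3333 = -0.833

-0.833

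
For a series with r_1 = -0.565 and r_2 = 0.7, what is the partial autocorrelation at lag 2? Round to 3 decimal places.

0.559

φ_{22} = (r_2 − r_1²) / (1 − r_1²)
r_1² = (-0.565)² = 0.319225
Numerator = 0.7 − 0.3192 = 0.3808; denominator = 1 − 0.3192 = 0.6808
φ_{22} = 0.3808 / 0.6808 = 0.559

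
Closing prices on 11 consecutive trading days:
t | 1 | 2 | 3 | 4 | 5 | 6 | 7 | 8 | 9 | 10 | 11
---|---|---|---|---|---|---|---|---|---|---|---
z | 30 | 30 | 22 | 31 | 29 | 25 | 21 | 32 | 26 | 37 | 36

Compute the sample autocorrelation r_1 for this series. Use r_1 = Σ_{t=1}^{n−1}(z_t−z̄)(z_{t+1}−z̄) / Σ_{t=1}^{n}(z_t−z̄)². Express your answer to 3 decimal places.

Mean z̄ = (30 + 30 + 22 + 31 + 29 + 25 + 21 + 32 + 26 + 37 + 36)/11 = 29.0000
Numerator Σ_{t=1}^{10}(z_t−z̄)(z_{t+1}−z̄) = 11.0000
Denominator Σ(z_t−z̄)² = 266.0000
r_1 = 11.0000 / 266.0000 = 0.041

0.041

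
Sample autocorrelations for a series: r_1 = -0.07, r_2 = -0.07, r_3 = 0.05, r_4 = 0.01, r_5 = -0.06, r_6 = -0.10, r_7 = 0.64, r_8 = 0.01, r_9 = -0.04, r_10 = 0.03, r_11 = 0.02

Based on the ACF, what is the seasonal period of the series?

7

The largest autocorrelation is r_7 = 0.64; the remaining lags stay at or below 0.05.
The dominant spike at lag 7 indicates a seasonal period of 7.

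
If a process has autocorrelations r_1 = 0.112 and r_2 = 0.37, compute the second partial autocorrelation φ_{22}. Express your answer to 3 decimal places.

φ_{22} = (r_2 − r_1²) / (1 − r_1²)
r_1² = (0.112)² = 0.012544
Numerator = 0.37 − 0.0125 = 0.3575; denominator = 1 − 0.0125 = 0.9875
φ_{22} = 0.3575 / 0.9875 = 0.362

0.362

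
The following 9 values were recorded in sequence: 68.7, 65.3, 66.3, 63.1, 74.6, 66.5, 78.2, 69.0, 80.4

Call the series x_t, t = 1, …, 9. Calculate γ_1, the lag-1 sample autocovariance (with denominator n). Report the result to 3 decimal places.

-4.948

Mean x̄ = (68.7 + 65.3 + 66.3 + 63.1 + 74.6 + 66.5 + 78.2 + 69.0 + 80.4)/9 = 70.2333
Σ_{t=1}^{8}(x_t−x̄)(x_{t+1}−x̄) = -44.5311
γ_1 = -44.5311 / 9 = -4.948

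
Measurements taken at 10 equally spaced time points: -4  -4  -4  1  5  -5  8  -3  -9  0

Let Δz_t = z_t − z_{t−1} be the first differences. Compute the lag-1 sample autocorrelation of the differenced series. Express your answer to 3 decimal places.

First differences Δz: 0, 0, 5, 4, -10, 13, -11, -6, 9
Mean of differences = 0.4444
Numerator Σ(Δz_t−Δz̄)(Δz_{t+1}−Δz̄) = -278.9753
Denominator Σ(Δz_t−Δz̄)² = 546.2222
r_1(Δz) = -278.9753 / 546.2222 = -0.511

-0.511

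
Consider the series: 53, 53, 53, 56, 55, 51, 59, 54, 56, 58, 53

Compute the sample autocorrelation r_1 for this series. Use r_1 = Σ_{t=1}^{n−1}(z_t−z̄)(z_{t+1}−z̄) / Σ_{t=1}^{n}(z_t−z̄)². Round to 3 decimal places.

-0.310

Mean z̄ = (53 + 53 + 53 + 56 + 55 + 51 + 59 + 54 + 56 + 58 + 53)/11 = 54.6364
Numerator Σ_{t=1}^{10}(z_t−z̄)(z_{t+1}−z̄) = -18.1322
Denominator Σ(z_t−z̄)² = 58.5455
r_1 = -18.1322 / 58.5455 = -0.310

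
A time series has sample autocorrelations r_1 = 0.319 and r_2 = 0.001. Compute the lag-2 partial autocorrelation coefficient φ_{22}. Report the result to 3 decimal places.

-0.112

φ_{22} = (r_2 − r_1²) / (1 − r_1²)
r_1² = (0.319)² = 0.101761
Numerator = 0.001 − 0.1018 = -0.1008; denominator = 1 − 0.1018 = 0.8982
φ_{22} = -0.1008 / 0.8982 = -0.112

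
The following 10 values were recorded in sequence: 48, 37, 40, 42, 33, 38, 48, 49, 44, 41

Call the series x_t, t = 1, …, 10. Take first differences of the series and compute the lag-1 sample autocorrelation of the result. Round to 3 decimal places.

-0.041

First differences Δx: -11, 3, 2, -9, 5, 10, 1, -5, -3
Mean of differences = -0.7778
Numerator Σ(Δx_t−Δx̄)(Δx_{t+1}−Δx̄) = -15.1605
Denominator Σ(Δx_t−Δx̄)² = 369.5556
r_1(Δx) = -15.1605 / 369.5556 = -0.041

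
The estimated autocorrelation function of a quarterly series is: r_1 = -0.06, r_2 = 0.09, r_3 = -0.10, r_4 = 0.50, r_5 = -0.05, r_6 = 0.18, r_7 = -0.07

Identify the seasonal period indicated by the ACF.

The largest autocorrelation is r_4 = 0.50; the remaining lags stay at or below 0.18.
The dominant spike at lag 4 indicates a seasonal period of 4.

4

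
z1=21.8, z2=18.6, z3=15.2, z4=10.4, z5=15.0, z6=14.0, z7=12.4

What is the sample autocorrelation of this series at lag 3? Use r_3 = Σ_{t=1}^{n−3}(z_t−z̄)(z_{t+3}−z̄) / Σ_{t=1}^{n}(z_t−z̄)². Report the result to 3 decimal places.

Mean z̄ = (21.8 + 18.6 + 15.2 + 10.4 + 15.0 + 14.0 + 12.4)/7 = 15.3429
Numerator Σ_{t=1}^{4}(z_t−z̄)(z_{t+3}−z̄) = -18.2955
Denominator Σ(z_t−z̄)² = 87.3371
r_3 = -18.2955 / 87.3371 = -0.209

-0.209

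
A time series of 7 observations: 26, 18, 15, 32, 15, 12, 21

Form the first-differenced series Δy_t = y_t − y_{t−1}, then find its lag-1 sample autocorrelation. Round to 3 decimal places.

-0.404

First differences Δy: -8, -3, 17, -17, -3, 9
Mean of differences = -0.8333
Numerator Σ(Δy_t−Δȳ)(Δy_{t+1}−Δȳ) = -297.6944
Denominator Σ(Δy_t−Δȳ)² = 736.8333
r_1(Δy) = -297.6944 / 736.8333 = -0.404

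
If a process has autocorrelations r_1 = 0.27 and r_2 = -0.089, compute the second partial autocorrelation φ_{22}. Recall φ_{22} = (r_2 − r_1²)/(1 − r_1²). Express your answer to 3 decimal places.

φ_{22} = (r_2 − r_1²) / (1 − r_1²)
r_1² = (0.27)² = 0.0729
Numerator = -0.089 − 0.0729 = -0.1619; denominator = 1 − 0.0729 = 0.9271
φ_{22} = -0.1619 / 0.9271 = -0.175

-0.175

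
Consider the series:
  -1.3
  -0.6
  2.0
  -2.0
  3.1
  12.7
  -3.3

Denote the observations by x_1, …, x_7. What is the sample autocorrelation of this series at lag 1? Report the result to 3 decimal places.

Mean x̄ = (-1.3 − 0.6 + 2.0 − 2.0 + 3.1 + 12.7 − 3.3)/7 = 1.5143
Σ(x_t−x̄)(x_{t+1}−x̄) = (5.9502) + (-1.0269) + (-1.7069) + (-5.5727) + (17.7373) + (-53.8512) = -38.4702
Denominator Σ(x_t−x̄)² = 175.7886
r_1 = -38.4702 / 175.7886 = -0.219

-0.219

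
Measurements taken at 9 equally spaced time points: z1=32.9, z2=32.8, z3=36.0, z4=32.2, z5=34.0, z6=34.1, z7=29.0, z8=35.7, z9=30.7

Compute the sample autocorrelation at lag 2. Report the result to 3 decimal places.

0.250

Mean z̄ = (32.9 + 32.8 + 36.0 + 32.2 + 34.0 + 34.1 + 29.0 + 35.7 + 30.7)/9 = 33.0444
Numerator Σ_{t=1}^{7}(z_t−z̄)(z_{t+2}−z̄) = 10.1327
Denominator Σ(z_t−z̄)² = 40.4622
r_2 = 10.1327 / 40.4622 = 0.250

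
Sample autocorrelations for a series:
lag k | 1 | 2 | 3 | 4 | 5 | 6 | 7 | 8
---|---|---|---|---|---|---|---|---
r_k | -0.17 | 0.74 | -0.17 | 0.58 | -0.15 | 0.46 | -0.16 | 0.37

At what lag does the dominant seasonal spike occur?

The largest autocorrelation is r_2 = 0.74, with weaker echoes at lags 4 (0.58), 6 (0.46) and 8 (0.37); the remaining lags stay at or below -0.15.
The dominant spike at lag 2 indicates a seasonal period of 2.

2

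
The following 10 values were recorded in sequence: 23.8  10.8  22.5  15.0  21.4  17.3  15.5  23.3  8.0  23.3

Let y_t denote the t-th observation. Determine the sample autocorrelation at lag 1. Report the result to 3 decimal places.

-0.750

Mean ȳ = (23.8 + 10.8 + 22.5 + 15.0 + 21.4 + 17.3 + 15.5 + 23.3 + 8.0 + 23.3)/10 = 18.0900
Numerator Σ_{t=1}^{9}(y_t−ȳ)(y_{t+1}−ȳ) = -216.8301
Denominator Σ(y_t−ȳ)² = 289.1290
r_1 = -216.8301 / 289.1290 = -0.750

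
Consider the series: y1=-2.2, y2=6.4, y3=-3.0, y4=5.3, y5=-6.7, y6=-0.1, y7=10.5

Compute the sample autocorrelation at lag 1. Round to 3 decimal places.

Mean ȳ = (-2.2 + 6.4 − 3.0 + 5.3 − 6.7 − 0.1 + 10.5)/7 = 1.4571
Σ(y_t−ȳ)(y_{t+1}−ȳ) = (-18.0767) + (-22.0310) + (-17.1282) + (-31.3467) + (12.7018) + (-14.0810) = -89.9618
Denominator Σ(y_t−ȳ)² = 223.1771
r_1 = -89.9618 / 223.1771 = -0.403

-0.403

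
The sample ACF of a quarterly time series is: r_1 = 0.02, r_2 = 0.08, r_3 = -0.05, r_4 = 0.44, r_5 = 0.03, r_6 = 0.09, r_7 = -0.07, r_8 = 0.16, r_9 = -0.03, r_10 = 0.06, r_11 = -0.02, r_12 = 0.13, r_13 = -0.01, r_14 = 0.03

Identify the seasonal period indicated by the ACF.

4

The largest autocorrelation is r_4 = 0.44, with a weaker echo at lag 8 (0.16); the remaining lags stay at or below 0.13.
The dominant spike at lag 4 indicates a seasonal period of 4.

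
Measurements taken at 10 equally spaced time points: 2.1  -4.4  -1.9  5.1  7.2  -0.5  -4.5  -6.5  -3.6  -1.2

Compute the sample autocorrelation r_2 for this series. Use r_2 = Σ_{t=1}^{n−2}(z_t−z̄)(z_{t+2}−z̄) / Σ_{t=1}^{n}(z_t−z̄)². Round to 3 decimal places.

-0.285

Mean z̄ = (2.1 − 4.4 − 1.9 + 5.1 + 7.2 − 0.5 − 4.5 − 6.5 − 3.6 − 1.2)/10 = -0.8200
Numerator Σ_{t=1}^{8}(z_t−z̄)(z_{t+2}−z̄) = -50.0568
Denominator Σ(z_t−z̄)² = 175.6560
r_2 = -50.0568 / 175.6560 = -0.285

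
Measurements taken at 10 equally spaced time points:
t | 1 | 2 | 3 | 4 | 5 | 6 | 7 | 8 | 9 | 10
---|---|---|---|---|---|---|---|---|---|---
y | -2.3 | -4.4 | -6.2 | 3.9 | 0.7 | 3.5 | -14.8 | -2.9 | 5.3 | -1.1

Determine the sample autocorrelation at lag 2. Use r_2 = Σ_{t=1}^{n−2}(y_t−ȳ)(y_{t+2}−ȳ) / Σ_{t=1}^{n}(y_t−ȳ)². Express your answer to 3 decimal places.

Mean ȳ = (-2.3 − 4.4 − 6.2 + 3.9 + 0.7 + 3.5 − 14.8 − 2.9 + 5.3 − 1.1)/10 = -1.8300
Numerator Σ_{t=1}^{8}(y_t−ȳ)(y_{t+2}−ȳ) = -124.9618
Denominator Σ(y_t−ȳ)² = 314.3010
r_2 = -124.9618 / 314.3010 = -0.398

-0.398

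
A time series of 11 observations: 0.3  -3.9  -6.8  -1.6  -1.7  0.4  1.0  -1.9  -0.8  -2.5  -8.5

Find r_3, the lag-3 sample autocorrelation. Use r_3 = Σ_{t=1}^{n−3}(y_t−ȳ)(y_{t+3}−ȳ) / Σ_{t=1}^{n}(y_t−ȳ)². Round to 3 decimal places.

-0.082

Mean ȳ = (0.3 − 3.9 − 6.8 − 1.6 − 1.7 + 0.4 + 1.0 − 1.9 − 0.8 − 2.5 − 8.5)/11 = -2.3636
Numerator Σ_{t=1}^{8}(y_t−ȳ)(y_{t+3}−ȳ) = -7.3521
Denominator Σ(y_t−ȳ)² = 89.4455
r_3 = -7.3521 / 89.4455 = -0.082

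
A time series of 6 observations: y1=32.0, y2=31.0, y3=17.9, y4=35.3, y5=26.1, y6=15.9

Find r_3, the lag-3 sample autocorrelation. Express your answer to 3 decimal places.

Mean ȳ = (32.0 + 31.0 + 17.9 + 35.3 + 26.1 + 15.9)/6 = 26.3667
Deviations from mean: 5.6333, 4.6333, -8.4667, 8.9333, -0.2667, -10.4667
Σ(y_t−ȳ)(y_{t+3}−ȳ) = (50.3244) + (-1.2356) + (88.6178) = 137.7067
Denominator Σ(y_t−ȳ)² = 314.3133
r_3 = 137.7067 / 314.3133 = 0.438

0.438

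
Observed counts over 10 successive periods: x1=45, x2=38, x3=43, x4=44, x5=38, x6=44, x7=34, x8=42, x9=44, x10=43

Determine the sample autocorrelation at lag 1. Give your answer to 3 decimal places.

Mean x̄ = (45 + 38 + 43 + 44 + 38 + 44 + 34 + 42 + 44 + 43)/10 = 41.5000
Numerator Σ_{t=1}^{9}(x_t−x̄)(x_{t+1}−x̄) = -48.7500
Denominator Σ(x_t−x̄)² = 116.5000
r_1 = -48.7500 / 116.5000 = -0.418

-0.418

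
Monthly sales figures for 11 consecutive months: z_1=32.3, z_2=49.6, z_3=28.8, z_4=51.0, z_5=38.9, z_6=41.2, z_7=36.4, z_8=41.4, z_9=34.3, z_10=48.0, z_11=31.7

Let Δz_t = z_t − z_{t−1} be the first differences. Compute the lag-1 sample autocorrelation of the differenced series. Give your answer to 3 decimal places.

First differences Δz: 17.3, -20.8, 22.2, -12.1, 2.3, -4.8, 5.0, -7.1, 13.7, -16.3
Mean of differences = -0.0600
Numerator Σ(Δz_t−Δz̄)(Δz_{t+1}−Δz̄) = -1509.2696
Denominator Σ(Δz_t−Δz̄)² = 1928.2640
r_1(Δz) = -1509.2696 / 1928.2640 = -0.783

-0.783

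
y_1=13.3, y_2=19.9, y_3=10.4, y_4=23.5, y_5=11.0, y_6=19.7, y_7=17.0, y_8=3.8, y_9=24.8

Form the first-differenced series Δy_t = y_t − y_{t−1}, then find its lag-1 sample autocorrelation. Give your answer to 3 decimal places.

-0.615

First differences Δy: 6.6, -9.5, 13.1, -12.5, 8.7, -2.7, -13.2, 21.0
Mean of differences = 1.4375
Numerator Σ(Δy_t−Δȳ)(Δy_{t+1}−Δȳ) = -703.6227
Denominator Σ(Δy_t−Δȳ)² = 1143.3588
r_1(Δy) = -703.6227 / 1143.3588 = -0.615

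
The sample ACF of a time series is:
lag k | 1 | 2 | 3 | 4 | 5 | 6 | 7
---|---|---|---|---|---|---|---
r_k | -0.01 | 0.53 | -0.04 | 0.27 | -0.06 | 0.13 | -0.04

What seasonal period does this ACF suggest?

2

The largest autocorrelation is r_2 = 0.53, with a weaker echo at lag 4 (0.27); the remaining lags stay at or below 0.13.
The dominant spike at lag 2 indicates a seasonal period of 2.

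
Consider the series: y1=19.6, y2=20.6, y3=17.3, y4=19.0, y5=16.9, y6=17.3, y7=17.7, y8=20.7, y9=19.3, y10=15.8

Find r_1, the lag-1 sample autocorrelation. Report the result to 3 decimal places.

-0.034

Mean ȳ = (19.6 + 20.6 + 17.3 + 19.0 + 16.9 + 17.3 + 17.7 + 20.7 + 19.3 + 15.8)/10 = 18.4200
Numerator Σ_{t=1}^{9}(y_t−ȳ)(y_{t+1}−ȳ) = -0.8324
Denominator Σ(y_t−ȳ)² = 24.6560
r_1 = -0.8324 / 24.6560 = -0.034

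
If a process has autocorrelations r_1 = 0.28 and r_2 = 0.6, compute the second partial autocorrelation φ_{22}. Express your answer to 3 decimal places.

φ_{22} = (r_2 − r_1²) / (1 − r_1²)
r_1² = (0.28)² = 0.0784
Numerator = 0.6 − 0.0784 = 0.5216; denominator = 1 − 0.0784 = 0.9216
φ_{22} = 0.5216 / 0.9216 = 0.566

0.566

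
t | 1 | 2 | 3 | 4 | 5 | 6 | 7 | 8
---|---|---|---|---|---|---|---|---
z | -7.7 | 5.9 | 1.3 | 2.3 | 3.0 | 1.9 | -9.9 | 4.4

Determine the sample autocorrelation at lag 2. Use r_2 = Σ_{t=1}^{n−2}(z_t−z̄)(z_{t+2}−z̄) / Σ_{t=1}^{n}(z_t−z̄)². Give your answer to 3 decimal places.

Mean z̄ = (-7.7 + 5.9 + 1.3 + 2.3 + 3.0 + 1.9 − 9.9 + 4.4)/8 = 0.1500
Deviations from mean: -7.8500, 5.7500, 1.1500, 2.1500, 2.8500, 1.7500, -10.0500, 4.2500
Numerator Σ_{t=1}^{6}(z_t−z̄)(z_{t+2}−z̄) = -10.8300
Denominator Σ(z_t−z̄)² = 230.8800
r_2 = -10.8300 / 230.8800 = -0.047

-0.047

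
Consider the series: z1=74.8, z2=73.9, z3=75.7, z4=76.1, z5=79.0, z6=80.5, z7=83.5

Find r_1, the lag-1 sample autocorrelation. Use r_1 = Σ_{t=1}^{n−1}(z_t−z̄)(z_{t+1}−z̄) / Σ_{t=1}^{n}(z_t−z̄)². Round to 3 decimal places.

0.543

Mean z̄ = (74.8 + 73.9 + 75.7 + 76.1 + 79.0 + 80.5 + 83.5)/7 = 77.6429
Deviations from mean: -2.8429, -3.7429, -1.9429, -1.5429, 1.3571, 2.8571, 5.8571
Numerator Σ_{t=1}^{6}(z_t−z̄)(z_{t+1}−z̄) = 39.4282
Denominator Σ(z_t−z̄)² = 72.5571
r_1 = 39.4282 / 72.5571 = 0.543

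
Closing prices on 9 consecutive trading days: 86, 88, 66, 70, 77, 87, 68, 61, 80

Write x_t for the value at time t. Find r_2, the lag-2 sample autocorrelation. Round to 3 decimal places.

Mean x̄ = (86 + 88 + 66 + 70 + 77 + 87 + 68 + 61 + 80)/9 = 75.8889
Numerator Σ_{t=1}^{7}(x_t−x̄)(x_{t+2}−x̄) = -454.3580
Denominator Σ(x_t−x̄)² = 806.8889
r_2 = -454.3580 / 806.8889 = -0.563

-0.563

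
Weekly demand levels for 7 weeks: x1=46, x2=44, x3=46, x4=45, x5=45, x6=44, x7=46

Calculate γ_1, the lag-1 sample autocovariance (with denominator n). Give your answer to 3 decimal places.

Mean x̄ = (46 + 44 + 46 + 45 + 45 + 44 + 46)/7 = 45.1429
Σ_{t=1}^{6}(x_t−x̄)(x_{t+1}−x̄) = -2.8776
γ_1 = -2.8776 / 7 = -0.411

-0.411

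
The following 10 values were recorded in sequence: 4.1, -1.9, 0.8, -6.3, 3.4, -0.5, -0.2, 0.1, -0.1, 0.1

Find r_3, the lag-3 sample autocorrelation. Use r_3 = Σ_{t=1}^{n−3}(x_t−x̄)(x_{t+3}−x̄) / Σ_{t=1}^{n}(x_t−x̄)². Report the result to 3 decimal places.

Mean x̄ = (4.1 − 1.9 + 0.8 − 6.3 + 3.4 − 0.5 − 0.2 + 0.1 − 0.1 + 0.1)/10 = -0.0500
Σ(x_t−x̄)(x_{t+3}−x̄) = (-25.9375) + (-6.3825) + (-0.3825) + (0.9375) + (0.5175) + (0.0225) + (-0.0225) = -31.2475
Denominator Σ(x_t−x̄)² = 72.6050
r_3 = -31.2475 / 72.6050 = -0.430

-0.430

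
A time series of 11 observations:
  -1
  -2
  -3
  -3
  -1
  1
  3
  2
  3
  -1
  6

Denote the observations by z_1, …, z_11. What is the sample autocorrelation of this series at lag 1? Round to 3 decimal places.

Mean z̄ = (-1 − 2 − 3 − 3 − 1 + 1 + 3 + 2 + 3 − 1 + 6)/11 = 0.3636
Numerator Σ_{t=1}^{10}(z_t−z̄)(z_{t+1}−z̄) = 25.2314
Denominator Σ(z_t−z̄)² = 82.5455
r_1 = 25.2314 / 82.5455 = 0.306

0.306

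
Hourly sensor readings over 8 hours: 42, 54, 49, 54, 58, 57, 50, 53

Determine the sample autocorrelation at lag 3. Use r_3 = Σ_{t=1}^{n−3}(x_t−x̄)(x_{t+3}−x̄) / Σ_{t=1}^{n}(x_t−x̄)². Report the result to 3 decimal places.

-0.121

Mean x̄ = (42 + 54 + 49 + 54 + 58 + 57 + 50 + 53)/8 = 52.1250
Deviations from mean: -10.1250, 1.8750, -3.1250, 1.8750, 5.8750, 4.8750, -2.1250, 0.8750
Σ(x_t−x̄)(x_{t+3}−x̄) = (-18.9844) + (11.0156) + (-15.2344) + (-3.9844) + (5.1406) = -22.0469
Denominator Σ(x_t−x̄)² = 182.8750
r_3 = -22.0469 / 182.8750 = -0.121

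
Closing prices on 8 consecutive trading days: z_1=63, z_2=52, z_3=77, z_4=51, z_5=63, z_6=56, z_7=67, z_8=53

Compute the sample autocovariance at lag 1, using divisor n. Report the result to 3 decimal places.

-53.820

Mean z̄ = (63 + 52 + 77 + 51 + 63 + 56 + 67 + 53)/8 = 60.2500
Deviations: 2.7500, -8.2500, 16.7500, -9.2500, 2.7500, -4.2500, 6.7500, -7.2500
Σ_{t=1}^{7}(z_t−z̄)(z_{t+1}−z̄) = -430.5625
γ_1 = -430.5625 / 8 = -53.820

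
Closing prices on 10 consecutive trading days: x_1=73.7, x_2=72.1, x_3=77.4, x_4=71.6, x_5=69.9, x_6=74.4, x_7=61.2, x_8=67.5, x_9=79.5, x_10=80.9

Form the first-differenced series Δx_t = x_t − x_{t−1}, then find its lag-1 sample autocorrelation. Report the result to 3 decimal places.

First differences Δx: -1.6, 5.3, -5.8, -1.7, 4.5, -13.2, 6.3, 12.0, 1.4
Mean of differences = 0.8000
Numerator Σ(Δx_t−Δx̄)(Δx_{t+1}−Δx̄) = -93.7300
Denominator Σ(Δx_t−Δx̄)² = 441.5600
r_1(Δx) = -93.7300 / 441.5600 = -0.212

-0.212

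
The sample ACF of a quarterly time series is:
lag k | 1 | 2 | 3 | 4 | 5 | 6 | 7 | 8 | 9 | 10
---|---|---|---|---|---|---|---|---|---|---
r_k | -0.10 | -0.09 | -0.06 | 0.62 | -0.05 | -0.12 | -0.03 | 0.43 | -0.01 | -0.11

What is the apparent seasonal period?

The largest autocorrelation is r_4 = 0.62, with a weaker echo at lag 8 (0.43); the remaining lags stay at or below -0.01.
The dominant spike at lag 4 indicates a seasonal period of 4.

4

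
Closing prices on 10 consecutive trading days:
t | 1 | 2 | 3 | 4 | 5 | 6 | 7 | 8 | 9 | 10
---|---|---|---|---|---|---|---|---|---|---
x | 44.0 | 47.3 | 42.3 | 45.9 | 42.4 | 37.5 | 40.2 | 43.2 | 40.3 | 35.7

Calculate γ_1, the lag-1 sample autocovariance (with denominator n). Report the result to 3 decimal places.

Mean x̄ = (44.0 + 47.3 + 42.3 + 45.9 + 42.4 + 37.5 + 40.2 + 43.2 + 40.3 + 35.7)/10 = 41.8800
Σ_{t=1}^{9}(x_t−x̄)(x_{t+1}−x̄) = 28.0876
γ_1 = 28.0876 / 10 = 2.809

2.809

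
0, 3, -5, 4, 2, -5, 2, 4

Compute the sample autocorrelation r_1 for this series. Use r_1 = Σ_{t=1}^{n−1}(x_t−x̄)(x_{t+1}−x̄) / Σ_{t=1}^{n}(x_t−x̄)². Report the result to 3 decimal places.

Mean x̄ = (0 + 3 − 5 + 4 + 2 − 5 + 2 + 4)/8 = 0.6250
Deviations from mean: -0.6250, 2.3750, -5.6250, 3.3750, 1.3750, -5.6250, 1.3750, 3.3750
Σ(x_t−x̄)(x_{t+1}−x̄) = (-1.4844) + (-13.3594) + (-18.9844) + (4.6406) + (-7.7344) + (-7.7344) + (4.6406) = -40.0156
Denominator Σ(x_t−x̄)² = 95.8750
r_1 = -40.0156 / 95.8750 = -0.417

-0.417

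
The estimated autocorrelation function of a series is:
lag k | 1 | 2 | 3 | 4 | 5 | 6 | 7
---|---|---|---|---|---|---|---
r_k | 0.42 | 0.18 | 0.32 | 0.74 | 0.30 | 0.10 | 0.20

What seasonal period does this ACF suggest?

4

The largest autocorrelation is r_4 = 0.74; the remaining lags stay at or below 0.42. The elevated value at lag 1 (0.42), dropping to 0.18 at lag 2, reflects decaying short-term dependence rather than seasonality.
The dominant spike at lag 4 indicates a seasonal period of 4.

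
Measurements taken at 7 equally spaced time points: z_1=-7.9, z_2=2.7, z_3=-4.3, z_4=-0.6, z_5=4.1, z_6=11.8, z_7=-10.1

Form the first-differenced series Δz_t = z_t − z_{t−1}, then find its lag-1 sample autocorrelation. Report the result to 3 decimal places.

First differences Δz: 10.6, -7.0, 3.7, 4.7, 7.7, -21.9
Mean of differences = -0.3667
Numerator Σ(Δz_t−Δz̄)(Δz_{t+1}−Δz̄) = -211.9478
Denominator Σ(Δz_t−Δz̄)² = 735.2333
r_1(Δz) = -211.9478 / 735.2333 = -0.288

-0.288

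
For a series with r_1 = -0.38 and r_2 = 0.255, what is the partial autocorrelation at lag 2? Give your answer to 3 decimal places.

0.129

φ_{22} = (r_2 − r_1²) / (1 − r_1²)
r_1² = (-0.38)² = 0.1444
Numerator = 0.255 − 0.1444 = 0.1106; denominator = 1 − 0.1444 = 0.8556
φ_{22} = 0.1106 / 0.8556 = 0.129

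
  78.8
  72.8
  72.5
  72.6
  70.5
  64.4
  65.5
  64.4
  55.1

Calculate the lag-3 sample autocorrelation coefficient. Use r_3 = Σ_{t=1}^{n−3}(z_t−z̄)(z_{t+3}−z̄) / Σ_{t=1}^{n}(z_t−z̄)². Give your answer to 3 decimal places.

Mean z̄ = (78.8 + 72.8 + 72.5 + 72.6 + 70.5 + 64.4 + 65.5 + 64.4 + 55.1)/9 = 68.5111
Numerator Σ_{t=1}^{6}(z_t−z̄)(z_{t+3}−z̄) = 68.8474
Denominator Σ(z_t−z̄)² = 383.5689
r_3 = 68.8474 / 383.5689 = 0.179

0.179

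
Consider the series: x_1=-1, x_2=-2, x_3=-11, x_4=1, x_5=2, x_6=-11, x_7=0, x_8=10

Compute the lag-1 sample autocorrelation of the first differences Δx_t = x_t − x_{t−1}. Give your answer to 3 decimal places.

First differences Δx: -1, -9, 12, 1, -13, 11, 10
Mean of differences = 1.5714
Numerator Σ(Δx_t−Δx̄)(Δx_{t+1}−Δx̄) = -138.6122
Denominator Σ(Δx_t−Δx̄)² = 599.7143
r_1(Δx) = -138.6122 / 599.7143 = -0.231

-0.231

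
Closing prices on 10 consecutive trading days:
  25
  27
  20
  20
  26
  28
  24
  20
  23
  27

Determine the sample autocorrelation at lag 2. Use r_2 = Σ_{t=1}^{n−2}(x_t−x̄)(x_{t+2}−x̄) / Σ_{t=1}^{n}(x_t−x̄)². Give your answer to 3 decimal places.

Mean x̄ = (25 + 27 + 20 + 20 + 26 + 28 + 24 + 20 + 23 + 27)/10 = 24.0000
Numerator Σ_{t=1}^{8}(x_t−x̄)(x_{t+2}−x̄) = -68.0000
Denominator Σ(x_t−x̄)² = 88.0000
r_2 = -68.0000 / 88.0000 = -0.773

-0.773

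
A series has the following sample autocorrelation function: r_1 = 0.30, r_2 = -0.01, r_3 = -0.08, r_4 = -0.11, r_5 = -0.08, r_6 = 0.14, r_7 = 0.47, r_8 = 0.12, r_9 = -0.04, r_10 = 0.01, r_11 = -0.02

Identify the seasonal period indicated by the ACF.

7

The largest autocorrelation is r_7 = 0.47; the remaining lags stay at or below 0.30.
The dominant spike at lag 7 indicates a seasonal period of 7.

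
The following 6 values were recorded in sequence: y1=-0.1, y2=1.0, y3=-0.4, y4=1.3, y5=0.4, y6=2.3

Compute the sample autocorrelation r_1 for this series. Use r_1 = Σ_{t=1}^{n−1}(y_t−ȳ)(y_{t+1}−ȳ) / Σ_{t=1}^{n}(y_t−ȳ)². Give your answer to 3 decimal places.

Mean ȳ = (-0.1 + 1.0 − 0.4 + 1.3 + 0.4 + 2.3)/6 = 0.7500
Deviations from mean: -0.8500, 0.2500, -1.1500, 0.5500, -0.3500, 1.5500
Numerator Σ_{t=1}^{5}(y_t−ȳ)(y_{t+1}−ȳ) = -1.8675
Denominator Σ(y_t−ȳ)² = 4.9350
r_1 = -1.8675 / 4.9350 = -0.378

-0.378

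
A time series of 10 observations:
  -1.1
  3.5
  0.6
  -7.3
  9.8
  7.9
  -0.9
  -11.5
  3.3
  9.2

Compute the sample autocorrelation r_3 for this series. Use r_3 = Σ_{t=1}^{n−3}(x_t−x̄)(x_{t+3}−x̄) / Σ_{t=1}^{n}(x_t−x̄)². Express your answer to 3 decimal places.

-0.137

Mean x̄ = (-1.1 + 3.5 + 0.6 − 7.3 + 9.8 + 7.9 − 0.9 − 11.5 + 3.3 + 9.2)/10 = 1.3500
Σ(x_t−x̄)(x_{t+3}−x̄) = (21.1925) + (18.1675) + (-4.9125) + (19.4625) + (-108.5825) + (12.7725) + (-17.6625) = -59.5625
Denominator Σ(x_t−x̄)² = 435.9250
r_3 = -59.5625 / 435.9250 = -0.137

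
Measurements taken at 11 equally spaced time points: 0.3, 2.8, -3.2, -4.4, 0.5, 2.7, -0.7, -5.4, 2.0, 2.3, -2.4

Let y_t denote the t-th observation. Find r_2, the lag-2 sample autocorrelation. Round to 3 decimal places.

-0.748

Mean ȳ = (0.3 + 2.8 − 3.2 − 4.4 + 0.5 + 2.7 − 0.7 − 5.4 + 2.0 + 2.3 − 2.4)/11 = -0.5000
Numerator Σ_{t=1}^{9}(y_t−ȳ)(y_{t+2}−ȳ) = -65.0600
Denominator Σ(y_t−ȳ)² = 87.0200
r_2 = -65.0600 / 87.0200 = -0.748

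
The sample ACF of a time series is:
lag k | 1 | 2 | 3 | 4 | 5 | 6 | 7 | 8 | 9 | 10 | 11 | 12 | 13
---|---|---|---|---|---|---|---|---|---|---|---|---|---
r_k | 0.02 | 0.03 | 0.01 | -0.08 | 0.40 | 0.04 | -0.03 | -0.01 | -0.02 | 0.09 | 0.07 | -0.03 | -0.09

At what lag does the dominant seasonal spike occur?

The largest autocorrelation is r_5 = 0.40; the remaining lags stay at or below 0.09.
The dominant spike at lag 5 indicates a seasonal period of 5.

5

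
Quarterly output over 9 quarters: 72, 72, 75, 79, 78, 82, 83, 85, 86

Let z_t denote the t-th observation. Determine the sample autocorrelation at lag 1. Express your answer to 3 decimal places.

0.675

Mean z̄ = (72 + 72 + 75 + 79 + 78 + 82 + 83 + 85 + 86)/9 = 79.1111
Numerator Σ_{t=1}^{8}(z_t−z̄)(z_{t+1}−z̄) = 151.8765
Denominator Σ(z_t−z̄)² = 224.8889
r_1 = 151.8765 / 224.8889 = 0.675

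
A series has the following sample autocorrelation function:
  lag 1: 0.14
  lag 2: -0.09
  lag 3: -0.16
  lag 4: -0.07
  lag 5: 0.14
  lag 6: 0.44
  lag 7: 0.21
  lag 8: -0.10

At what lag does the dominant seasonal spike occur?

6

The largest autocorrelation is r_6 = 0.44; the remaining lags stay at or below 0.21.
The dominant spike at lag 6 indicates a seasonal period of 6.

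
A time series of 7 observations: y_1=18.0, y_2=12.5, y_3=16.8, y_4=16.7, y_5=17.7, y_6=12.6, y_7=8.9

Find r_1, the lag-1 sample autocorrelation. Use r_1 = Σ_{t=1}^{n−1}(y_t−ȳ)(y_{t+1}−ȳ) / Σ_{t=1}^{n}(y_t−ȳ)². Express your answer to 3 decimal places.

Mean ȳ = (18.0 + 12.5 + 16.8 + 16.7 + 17.7 + 12.6 + 8.9)/7 = 14.7429
Deviations from mean: 3.2571, -2.2429, 2.0571, 1.9571, 2.9571, -2.1429, -5.8429
Numerator Σ_{t=1}^{6}(y_t−ȳ)(y_{t+1}−ȳ) = 4.0782
Denominator Σ(y_t−ȳ)² = 71.1771
r_1 = 4.0782 / 71.1771 = 0.057

0.057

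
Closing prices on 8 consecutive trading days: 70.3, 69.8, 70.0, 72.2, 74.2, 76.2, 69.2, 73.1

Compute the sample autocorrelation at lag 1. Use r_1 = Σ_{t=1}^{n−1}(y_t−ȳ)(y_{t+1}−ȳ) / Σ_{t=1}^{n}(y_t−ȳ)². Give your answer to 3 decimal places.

Mean ȳ = (70.3 + 69.8 + 70.0 + 72.2 + 74.2 + 76.2 + 69.2 + 73.1)/8 = 71.8750
Deviations from mean: -1.5750, -2.0750, -1.8750, 0.3250, 2.3250, 4.3250, -2.6750, 1.2250
Σ(y_t−ȳ)(y_{t+1}−ȳ) = (3.2681) + (3.8906) + (-0.6094) + (0.7556) + (10.0556) + (-11.5694) + (-3.2769) = 2.5144
Denominator Σ(y_t−ȳ)² = 43.1750
r_1 = 2.5144 / 43.1750 = 0.058

0.058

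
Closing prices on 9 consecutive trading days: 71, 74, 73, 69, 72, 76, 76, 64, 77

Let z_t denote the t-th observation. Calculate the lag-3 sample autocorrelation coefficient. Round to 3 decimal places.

Mean z̄ = (71 + 74 + 73 + 69 + 72 + 76 + 76 + 64 + 77)/9 = 72.4444
Σ(z_t−z̄)(z_{t+3}−z̄) = (4.9753) + (-0.6914) + (1.9753) + (-12.2469) + (3.7531) + (16.1975) = 13.9630
Denominator Σ(z_t−z̄)² = 134.2222
r_3 = 13.9630 / 134.2222 = 0.104

0.104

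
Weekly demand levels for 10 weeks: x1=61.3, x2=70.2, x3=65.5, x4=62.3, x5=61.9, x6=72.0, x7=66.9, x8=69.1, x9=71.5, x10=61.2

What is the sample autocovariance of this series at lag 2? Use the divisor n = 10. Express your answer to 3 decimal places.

Mean x̄ = (61.3 + 70.2 + 65.5 + 62.3 + 61.9 + 72.0 + 66.9 + 69.1 + 71.5 + 61.2)/10 = 66.1900
Σ_{t=1}^{8}(x_t−x̄)(x_{t+2}−x̄) = -28.7552
γ_2 = -28.7552 / 10 = -2.876

-2.876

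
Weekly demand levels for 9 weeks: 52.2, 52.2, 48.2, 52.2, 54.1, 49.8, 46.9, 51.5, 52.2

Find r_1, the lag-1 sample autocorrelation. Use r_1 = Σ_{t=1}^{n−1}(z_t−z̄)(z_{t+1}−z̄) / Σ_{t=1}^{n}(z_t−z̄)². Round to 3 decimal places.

-0.042

Mean z̄ = (52.2 + 52.2 + 48.2 + 52.2 + 54.1 + 49.8 + 46.9 + 51.5 + 52.2)/9 = 51.0333
Numerator Σ_{t=1}^{8}(z_t−z̄)(z_{t+1}−z̄) = -1.7411
Denominator Σ(z_t−z̄)² = 41.7000
r_1 = -1.7411 / 41.7000 = -0.042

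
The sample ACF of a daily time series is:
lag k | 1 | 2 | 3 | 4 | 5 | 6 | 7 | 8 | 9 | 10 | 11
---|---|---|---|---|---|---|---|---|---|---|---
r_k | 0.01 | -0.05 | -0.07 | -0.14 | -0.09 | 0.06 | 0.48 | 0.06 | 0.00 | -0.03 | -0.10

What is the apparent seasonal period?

7

The largest autocorrelation is r_7 = 0.48; the remaining lags stay at or below 0.06.
The dominant spike at lag 7 indicates a seasonal period of 7.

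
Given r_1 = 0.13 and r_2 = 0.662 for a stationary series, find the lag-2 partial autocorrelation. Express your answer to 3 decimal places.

φ_{22} = (r_2 − r_1²) / (1 − r_1²)
r_1² = (0.13)² = 0.0169
Numerator = 0.662 − 0.0169 = 0.6451; denominator = 1 − 0.0169 = 0.9831
φ_{22} = 0.6451 / 0.9831 = 0.656

0.656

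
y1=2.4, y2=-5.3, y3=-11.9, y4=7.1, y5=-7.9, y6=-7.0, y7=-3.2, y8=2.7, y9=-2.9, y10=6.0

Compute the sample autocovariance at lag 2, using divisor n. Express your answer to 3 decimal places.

Mean ȳ = (2.4 − 5.3 − 11.9 + 7.1 − 7.9 − 7.0 − 3.2 + 2.7 − 2.9 + 6.0)/10 = -2.0000
Σ_{t=1}^{8}(y_t−ȳ)(y_{t+2}−ȳ) = -38.4200
γ_2 = -38.4200 / 10 = -3.842

-3.842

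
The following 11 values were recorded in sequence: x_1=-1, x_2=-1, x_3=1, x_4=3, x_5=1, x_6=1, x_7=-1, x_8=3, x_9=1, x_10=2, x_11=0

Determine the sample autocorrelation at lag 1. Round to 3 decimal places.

-0.039

Mean x̄ = (-1 − 1 + 1 + 3 + 1 + 1 − 1 + 3 + 1 + 2 + 0)/11 = 0.8182
Numerator Σ_{t=1}^{10}(x_t−x̄)(x_{t+1}−x̄) = -0.8512
Denominator Σ(x_t−x̄)² = 21.6364
r_1 = -0.8512 / 21.6364 = -0.039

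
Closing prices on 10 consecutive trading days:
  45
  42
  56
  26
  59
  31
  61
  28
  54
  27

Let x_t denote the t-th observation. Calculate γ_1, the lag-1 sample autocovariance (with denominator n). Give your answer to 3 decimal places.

Mean x̄ = (45 + 42 + 56 + 26 + 59 + 31 + 61 + 28 + 54 + 27)/10 = 42.9000
Σ_{t=1}^{9}(x_t−x̄)(x_{t+1}−x̄) = -1525.7100
γ_1 = -1525.7100 / 10 = -152.571

-152.571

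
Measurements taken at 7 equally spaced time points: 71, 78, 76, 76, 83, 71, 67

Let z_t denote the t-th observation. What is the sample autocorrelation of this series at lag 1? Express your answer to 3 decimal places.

0.022

Mean z̄ = (71 + 78 + 76 + 76 + 83 + 71 + 67)/7 = 74.5714
Σ(z_t−z̄)(z_{t+1}−z̄) = (-12.2449) + (4.8980) + (2.0408) + (12.0408) + (-30.1020) + (27.0408) = 3.6735
Denominator Σ(z_t−z̄)² = 169.7143
r_1 = 3.6735 / 169.7143 = 0.022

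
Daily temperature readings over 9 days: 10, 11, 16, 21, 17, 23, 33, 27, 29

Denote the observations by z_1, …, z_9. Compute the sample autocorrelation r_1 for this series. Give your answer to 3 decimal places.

Mean z̄ = (10 + 11 + 16 + 21 + 17 + 23 + 33 + 27 + 29)/9 = 20.7778
Numerator Σ_{t=1}^{8}(z_t−z̄)(z_{t+1}−z̄) = 296.1728
Denominator Σ(z_t−z̄)² = 509.5556
r_1 = 296.1728 / 509.5556 = 0.581

0.581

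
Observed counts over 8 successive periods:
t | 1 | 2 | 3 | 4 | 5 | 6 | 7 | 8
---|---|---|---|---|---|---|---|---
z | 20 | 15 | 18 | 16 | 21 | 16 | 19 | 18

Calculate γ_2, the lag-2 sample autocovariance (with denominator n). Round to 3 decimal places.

1.605

Mean z̄ = (20 + 15 + 18 + 16 + 21 + 16 + 19 + 18)/8 = 17.8750
Σ_{t=1}^{6}(z_t−z̄)(z_{t+2}−z̄) = 12.8438
γ_2 = 12.8438 / 8 = 1.605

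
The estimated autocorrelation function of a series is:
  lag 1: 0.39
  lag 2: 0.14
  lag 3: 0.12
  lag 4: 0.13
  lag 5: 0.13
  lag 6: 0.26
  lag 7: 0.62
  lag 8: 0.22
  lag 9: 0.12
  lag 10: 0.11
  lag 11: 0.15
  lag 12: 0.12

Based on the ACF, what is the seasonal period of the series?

The largest autocorrelation is r_7 = 0.62; the remaining lags stay at or below 0.39. The elevated value at lag 1 (0.39), dropping to 0.14 at lag 2, reflects decaying short-term dependence rather than seasonality.
The dominant spike at lag 7 indicates a seasonal period of 7.

7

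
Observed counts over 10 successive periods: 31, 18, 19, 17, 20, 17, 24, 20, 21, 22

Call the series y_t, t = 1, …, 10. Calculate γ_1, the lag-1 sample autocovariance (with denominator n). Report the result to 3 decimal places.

Mean ȳ = (31 + 18 + 19 + 17 + 20 + 17 + 24 + 20 + 21 + 22)/10 = 20.9000
Σ_{t=1}^{9}(y_t−ȳ)(y_{t+1}−ȳ) = -24.2100
γ_1 = -24.2100 / 10 = -2.421

-2.421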